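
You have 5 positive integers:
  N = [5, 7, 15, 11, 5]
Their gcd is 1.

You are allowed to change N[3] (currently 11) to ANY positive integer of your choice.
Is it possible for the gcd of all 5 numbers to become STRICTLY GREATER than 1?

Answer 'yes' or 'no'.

Current gcd = 1
gcd of all OTHER numbers (without N[3]=11): gcd([5, 7, 15, 5]) = 1
The new gcd after any change is gcd(1, new_value).
This can be at most 1.
Since 1 = old gcd 1, the gcd can only stay the same or decrease.

Answer: no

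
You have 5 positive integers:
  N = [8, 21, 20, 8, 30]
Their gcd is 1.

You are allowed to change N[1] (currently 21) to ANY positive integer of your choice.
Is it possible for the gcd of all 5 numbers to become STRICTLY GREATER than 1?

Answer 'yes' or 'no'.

Current gcd = 1
gcd of all OTHER numbers (without N[1]=21): gcd([8, 20, 8, 30]) = 2
The new gcd after any change is gcd(2, new_value).
This can be at most 2.
Since 2 > old gcd 1, the gcd CAN increase (e.g., set N[1] = 2).

Answer: yes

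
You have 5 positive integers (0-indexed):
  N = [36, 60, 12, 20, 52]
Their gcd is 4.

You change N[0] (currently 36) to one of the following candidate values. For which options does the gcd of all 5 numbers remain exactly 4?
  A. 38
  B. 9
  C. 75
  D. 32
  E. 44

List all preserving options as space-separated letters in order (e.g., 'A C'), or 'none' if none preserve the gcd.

Old gcd = 4; gcd of others (without N[0]) = 4
New gcd for candidate v: gcd(4, v). Preserves old gcd iff gcd(4, v) = 4.
  Option A: v=38, gcd(4,38)=2 -> changes
  Option B: v=9, gcd(4,9)=1 -> changes
  Option C: v=75, gcd(4,75)=1 -> changes
  Option D: v=32, gcd(4,32)=4 -> preserves
  Option E: v=44, gcd(4,44)=4 -> preserves

Answer: D E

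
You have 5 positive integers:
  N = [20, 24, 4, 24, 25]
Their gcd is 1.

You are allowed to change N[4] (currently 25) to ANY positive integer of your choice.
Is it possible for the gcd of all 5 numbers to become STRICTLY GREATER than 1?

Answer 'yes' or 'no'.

Current gcd = 1
gcd of all OTHER numbers (without N[4]=25): gcd([20, 24, 4, 24]) = 4
The new gcd after any change is gcd(4, new_value).
This can be at most 4.
Since 4 > old gcd 1, the gcd CAN increase (e.g., set N[4] = 4).

Answer: yes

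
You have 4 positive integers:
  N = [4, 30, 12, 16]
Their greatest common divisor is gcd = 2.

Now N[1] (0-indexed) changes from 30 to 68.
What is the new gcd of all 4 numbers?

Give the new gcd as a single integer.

Answer: 4

Derivation:
Numbers: [4, 30, 12, 16], gcd = 2
Change: index 1, 30 -> 68
gcd of the OTHER numbers (without index 1): gcd([4, 12, 16]) = 4
New gcd = gcd(g_others, new_val) = gcd(4, 68) = 4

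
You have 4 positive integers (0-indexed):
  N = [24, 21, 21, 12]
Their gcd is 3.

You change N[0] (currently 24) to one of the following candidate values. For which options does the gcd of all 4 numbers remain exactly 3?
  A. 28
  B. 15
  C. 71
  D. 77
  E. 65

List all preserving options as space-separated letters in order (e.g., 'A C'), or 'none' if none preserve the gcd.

Old gcd = 3; gcd of others (without N[0]) = 3
New gcd for candidate v: gcd(3, v). Preserves old gcd iff gcd(3, v) = 3.
  Option A: v=28, gcd(3,28)=1 -> changes
  Option B: v=15, gcd(3,15)=3 -> preserves
  Option C: v=71, gcd(3,71)=1 -> changes
  Option D: v=77, gcd(3,77)=1 -> changes
  Option E: v=65, gcd(3,65)=1 -> changes

Answer: B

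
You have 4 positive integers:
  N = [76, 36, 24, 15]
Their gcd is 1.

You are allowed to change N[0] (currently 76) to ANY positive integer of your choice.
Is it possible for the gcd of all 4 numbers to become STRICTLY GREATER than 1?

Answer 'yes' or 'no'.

Answer: yes

Derivation:
Current gcd = 1
gcd of all OTHER numbers (without N[0]=76): gcd([36, 24, 15]) = 3
The new gcd after any change is gcd(3, new_value).
This can be at most 3.
Since 3 > old gcd 1, the gcd CAN increase (e.g., set N[0] = 3).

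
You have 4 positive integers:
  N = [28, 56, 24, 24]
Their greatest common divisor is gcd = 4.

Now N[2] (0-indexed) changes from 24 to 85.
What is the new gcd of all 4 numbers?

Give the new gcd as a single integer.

Numbers: [28, 56, 24, 24], gcd = 4
Change: index 2, 24 -> 85
gcd of the OTHER numbers (without index 2): gcd([28, 56, 24]) = 4
New gcd = gcd(g_others, new_val) = gcd(4, 85) = 1

Answer: 1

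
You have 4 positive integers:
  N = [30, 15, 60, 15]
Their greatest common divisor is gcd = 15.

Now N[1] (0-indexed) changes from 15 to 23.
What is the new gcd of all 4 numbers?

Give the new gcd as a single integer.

Numbers: [30, 15, 60, 15], gcd = 15
Change: index 1, 15 -> 23
gcd of the OTHER numbers (without index 1): gcd([30, 60, 15]) = 15
New gcd = gcd(g_others, new_val) = gcd(15, 23) = 1

Answer: 1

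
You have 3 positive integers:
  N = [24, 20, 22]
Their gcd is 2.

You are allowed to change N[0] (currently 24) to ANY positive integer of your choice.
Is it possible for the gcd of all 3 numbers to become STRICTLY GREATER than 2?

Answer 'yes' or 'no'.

Answer: no

Derivation:
Current gcd = 2
gcd of all OTHER numbers (without N[0]=24): gcd([20, 22]) = 2
The new gcd after any change is gcd(2, new_value).
This can be at most 2.
Since 2 = old gcd 2, the gcd can only stay the same or decrease.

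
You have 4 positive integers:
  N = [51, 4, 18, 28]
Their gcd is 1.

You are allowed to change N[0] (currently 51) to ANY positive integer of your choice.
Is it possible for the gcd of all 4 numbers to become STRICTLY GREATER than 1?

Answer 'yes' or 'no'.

Current gcd = 1
gcd of all OTHER numbers (without N[0]=51): gcd([4, 18, 28]) = 2
The new gcd after any change is gcd(2, new_value).
This can be at most 2.
Since 2 > old gcd 1, the gcd CAN increase (e.g., set N[0] = 2).

Answer: yes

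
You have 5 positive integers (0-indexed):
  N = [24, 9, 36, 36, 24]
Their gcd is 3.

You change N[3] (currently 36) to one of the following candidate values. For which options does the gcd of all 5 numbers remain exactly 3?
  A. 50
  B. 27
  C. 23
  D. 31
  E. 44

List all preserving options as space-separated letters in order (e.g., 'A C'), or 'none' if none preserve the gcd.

Old gcd = 3; gcd of others (without N[3]) = 3
New gcd for candidate v: gcd(3, v). Preserves old gcd iff gcd(3, v) = 3.
  Option A: v=50, gcd(3,50)=1 -> changes
  Option B: v=27, gcd(3,27)=3 -> preserves
  Option C: v=23, gcd(3,23)=1 -> changes
  Option D: v=31, gcd(3,31)=1 -> changes
  Option E: v=44, gcd(3,44)=1 -> changes

Answer: B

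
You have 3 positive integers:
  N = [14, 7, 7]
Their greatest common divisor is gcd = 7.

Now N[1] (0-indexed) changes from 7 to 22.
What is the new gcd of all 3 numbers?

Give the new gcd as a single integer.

Numbers: [14, 7, 7], gcd = 7
Change: index 1, 7 -> 22
gcd of the OTHER numbers (without index 1): gcd([14, 7]) = 7
New gcd = gcd(g_others, new_val) = gcd(7, 22) = 1

Answer: 1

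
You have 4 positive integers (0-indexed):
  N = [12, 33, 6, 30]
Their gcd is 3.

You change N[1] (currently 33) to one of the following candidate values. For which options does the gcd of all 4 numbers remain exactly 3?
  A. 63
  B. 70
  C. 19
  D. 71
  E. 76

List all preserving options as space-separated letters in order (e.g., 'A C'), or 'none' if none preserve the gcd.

Old gcd = 3; gcd of others (without N[1]) = 6
New gcd for candidate v: gcd(6, v). Preserves old gcd iff gcd(6, v) = 3.
  Option A: v=63, gcd(6,63)=3 -> preserves
  Option B: v=70, gcd(6,70)=2 -> changes
  Option C: v=19, gcd(6,19)=1 -> changes
  Option D: v=71, gcd(6,71)=1 -> changes
  Option E: v=76, gcd(6,76)=2 -> changes

Answer: A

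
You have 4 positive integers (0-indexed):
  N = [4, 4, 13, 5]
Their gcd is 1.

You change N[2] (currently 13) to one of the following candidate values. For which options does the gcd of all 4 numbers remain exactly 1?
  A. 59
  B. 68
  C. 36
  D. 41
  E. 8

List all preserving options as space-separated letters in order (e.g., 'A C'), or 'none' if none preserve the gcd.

Old gcd = 1; gcd of others (without N[2]) = 1
New gcd for candidate v: gcd(1, v). Preserves old gcd iff gcd(1, v) = 1.
  Option A: v=59, gcd(1,59)=1 -> preserves
  Option B: v=68, gcd(1,68)=1 -> preserves
  Option C: v=36, gcd(1,36)=1 -> preserves
  Option D: v=41, gcd(1,41)=1 -> preserves
  Option E: v=8, gcd(1,8)=1 -> preserves

Answer: A B C D E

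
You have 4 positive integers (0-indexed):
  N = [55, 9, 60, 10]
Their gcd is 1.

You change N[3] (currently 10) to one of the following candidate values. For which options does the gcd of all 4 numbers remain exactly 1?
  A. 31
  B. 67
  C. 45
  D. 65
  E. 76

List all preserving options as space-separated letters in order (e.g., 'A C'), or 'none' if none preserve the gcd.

Answer: A B C D E

Derivation:
Old gcd = 1; gcd of others (without N[3]) = 1
New gcd for candidate v: gcd(1, v). Preserves old gcd iff gcd(1, v) = 1.
  Option A: v=31, gcd(1,31)=1 -> preserves
  Option B: v=67, gcd(1,67)=1 -> preserves
  Option C: v=45, gcd(1,45)=1 -> preserves
  Option D: v=65, gcd(1,65)=1 -> preserves
  Option E: v=76, gcd(1,76)=1 -> preserves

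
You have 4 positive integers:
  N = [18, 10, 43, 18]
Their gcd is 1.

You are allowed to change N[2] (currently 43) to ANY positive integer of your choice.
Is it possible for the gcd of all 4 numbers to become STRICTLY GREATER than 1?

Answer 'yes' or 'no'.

Current gcd = 1
gcd of all OTHER numbers (without N[2]=43): gcd([18, 10, 18]) = 2
The new gcd after any change is gcd(2, new_value).
This can be at most 2.
Since 2 > old gcd 1, the gcd CAN increase (e.g., set N[2] = 2).

Answer: yes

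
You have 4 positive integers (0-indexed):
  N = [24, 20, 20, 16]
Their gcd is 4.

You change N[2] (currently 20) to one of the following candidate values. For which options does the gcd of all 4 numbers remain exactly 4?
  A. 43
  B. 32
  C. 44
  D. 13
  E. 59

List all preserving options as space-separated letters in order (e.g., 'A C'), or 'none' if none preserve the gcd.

Old gcd = 4; gcd of others (without N[2]) = 4
New gcd for candidate v: gcd(4, v). Preserves old gcd iff gcd(4, v) = 4.
  Option A: v=43, gcd(4,43)=1 -> changes
  Option B: v=32, gcd(4,32)=4 -> preserves
  Option C: v=44, gcd(4,44)=4 -> preserves
  Option D: v=13, gcd(4,13)=1 -> changes
  Option E: v=59, gcd(4,59)=1 -> changes

Answer: B C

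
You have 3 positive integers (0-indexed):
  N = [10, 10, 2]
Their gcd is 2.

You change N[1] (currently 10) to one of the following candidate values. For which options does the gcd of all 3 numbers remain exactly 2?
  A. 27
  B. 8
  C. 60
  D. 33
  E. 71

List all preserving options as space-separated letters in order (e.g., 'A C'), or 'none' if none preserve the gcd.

Answer: B C

Derivation:
Old gcd = 2; gcd of others (without N[1]) = 2
New gcd for candidate v: gcd(2, v). Preserves old gcd iff gcd(2, v) = 2.
  Option A: v=27, gcd(2,27)=1 -> changes
  Option B: v=8, gcd(2,8)=2 -> preserves
  Option C: v=60, gcd(2,60)=2 -> preserves
  Option D: v=33, gcd(2,33)=1 -> changes
  Option E: v=71, gcd(2,71)=1 -> changes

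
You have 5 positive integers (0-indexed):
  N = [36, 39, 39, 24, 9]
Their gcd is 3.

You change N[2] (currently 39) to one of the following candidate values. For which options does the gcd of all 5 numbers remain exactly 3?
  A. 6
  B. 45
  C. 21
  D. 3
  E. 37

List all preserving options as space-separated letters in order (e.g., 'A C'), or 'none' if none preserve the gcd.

Old gcd = 3; gcd of others (without N[2]) = 3
New gcd for candidate v: gcd(3, v). Preserves old gcd iff gcd(3, v) = 3.
  Option A: v=6, gcd(3,6)=3 -> preserves
  Option B: v=45, gcd(3,45)=3 -> preserves
  Option C: v=21, gcd(3,21)=3 -> preserves
  Option D: v=3, gcd(3,3)=3 -> preserves
  Option E: v=37, gcd(3,37)=1 -> changes

Answer: A B C D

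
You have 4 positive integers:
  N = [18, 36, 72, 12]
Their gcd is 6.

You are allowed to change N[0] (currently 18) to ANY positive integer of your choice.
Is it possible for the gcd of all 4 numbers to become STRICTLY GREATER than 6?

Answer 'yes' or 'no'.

Current gcd = 6
gcd of all OTHER numbers (without N[0]=18): gcd([36, 72, 12]) = 12
The new gcd after any change is gcd(12, new_value).
This can be at most 12.
Since 12 > old gcd 6, the gcd CAN increase (e.g., set N[0] = 12).

Answer: yes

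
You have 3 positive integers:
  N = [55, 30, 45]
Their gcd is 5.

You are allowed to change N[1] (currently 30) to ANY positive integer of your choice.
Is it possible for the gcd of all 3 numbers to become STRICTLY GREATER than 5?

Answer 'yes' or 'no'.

Answer: no

Derivation:
Current gcd = 5
gcd of all OTHER numbers (without N[1]=30): gcd([55, 45]) = 5
The new gcd after any change is gcd(5, new_value).
This can be at most 5.
Since 5 = old gcd 5, the gcd can only stay the same or decrease.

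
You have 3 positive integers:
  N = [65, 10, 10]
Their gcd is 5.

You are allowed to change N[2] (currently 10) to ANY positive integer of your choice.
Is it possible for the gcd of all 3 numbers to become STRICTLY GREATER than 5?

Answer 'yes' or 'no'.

Current gcd = 5
gcd of all OTHER numbers (without N[2]=10): gcd([65, 10]) = 5
The new gcd after any change is gcd(5, new_value).
This can be at most 5.
Since 5 = old gcd 5, the gcd can only stay the same or decrease.

Answer: no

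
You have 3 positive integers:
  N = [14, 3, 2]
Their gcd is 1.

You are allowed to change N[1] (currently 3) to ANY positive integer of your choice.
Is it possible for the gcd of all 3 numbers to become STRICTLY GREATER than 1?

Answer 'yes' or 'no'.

Current gcd = 1
gcd of all OTHER numbers (without N[1]=3): gcd([14, 2]) = 2
The new gcd after any change is gcd(2, new_value).
This can be at most 2.
Since 2 > old gcd 1, the gcd CAN increase (e.g., set N[1] = 2).

Answer: yes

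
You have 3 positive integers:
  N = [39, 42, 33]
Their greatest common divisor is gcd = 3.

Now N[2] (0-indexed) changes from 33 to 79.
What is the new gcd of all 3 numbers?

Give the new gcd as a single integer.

Answer: 1

Derivation:
Numbers: [39, 42, 33], gcd = 3
Change: index 2, 33 -> 79
gcd of the OTHER numbers (without index 2): gcd([39, 42]) = 3
New gcd = gcd(g_others, new_val) = gcd(3, 79) = 1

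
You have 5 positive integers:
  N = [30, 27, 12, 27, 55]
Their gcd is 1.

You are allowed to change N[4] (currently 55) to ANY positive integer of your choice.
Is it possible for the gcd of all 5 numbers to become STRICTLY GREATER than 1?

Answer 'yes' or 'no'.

Current gcd = 1
gcd of all OTHER numbers (without N[4]=55): gcd([30, 27, 12, 27]) = 3
The new gcd after any change is gcd(3, new_value).
This can be at most 3.
Since 3 > old gcd 1, the gcd CAN increase (e.g., set N[4] = 3).

Answer: yes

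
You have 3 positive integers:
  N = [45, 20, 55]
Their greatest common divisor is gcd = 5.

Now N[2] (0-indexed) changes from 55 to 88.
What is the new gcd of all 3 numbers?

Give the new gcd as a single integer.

Answer: 1

Derivation:
Numbers: [45, 20, 55], gcd = 5
Change: index 2, 55 -> 88
gcd of the OTHER numbers (without index 2): gcd([45, 20]) = 5
New gcd = gcd(g_others, new_val) = gcd(5, 88) = 1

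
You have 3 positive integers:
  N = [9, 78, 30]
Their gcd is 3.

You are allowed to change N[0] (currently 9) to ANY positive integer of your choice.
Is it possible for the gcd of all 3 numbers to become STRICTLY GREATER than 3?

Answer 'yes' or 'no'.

Current gcd = 3
gcd of all OTHER numbers (without N[0]=9): gcd([78, 30]) = 6
The new gcd after any change is gcd(6, new_value).
This can be at most 6.
Since 6 > old gcd 3, the gcd CAN increase (e.g., set N[0] = 6).

Answer: yes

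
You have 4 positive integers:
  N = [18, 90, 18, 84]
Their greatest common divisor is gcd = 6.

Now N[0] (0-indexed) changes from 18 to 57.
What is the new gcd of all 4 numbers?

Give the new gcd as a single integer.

Numbers: [18, 90, 18, 84], gcd = 6
Change: index 0, 18 -> 57
gcd of the OTHER numbers (without index 0): gcd([90, 18, 84]) = 6
New gcd = gcd(g_others, new_val) = gcd(6, 57) = 3

Answer: 3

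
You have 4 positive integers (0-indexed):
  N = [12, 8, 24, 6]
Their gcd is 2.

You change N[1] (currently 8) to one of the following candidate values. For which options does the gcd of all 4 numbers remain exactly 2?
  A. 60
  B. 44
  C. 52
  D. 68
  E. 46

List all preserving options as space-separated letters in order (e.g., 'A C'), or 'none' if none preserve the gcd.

Answer: B C D E

Derivation:
Old gcd = 2; gcd of others (without N[1]) = 6
New gcd for candidate v: gcd(6, v). Preserves old gcd iff gcd(6, v) = 2.
  Option A: v=60, gcd(6,60)=6 -> changes
  Option B: v=44, gcd(6,44)=2 -> preserves
  Option C: v=52, gcd(6,52)=2 -> preserves
  Option D: v=68, gcd(6,68)=2 -> preserves
  Option E: v=46, gcd(6,46)=2 -> preserves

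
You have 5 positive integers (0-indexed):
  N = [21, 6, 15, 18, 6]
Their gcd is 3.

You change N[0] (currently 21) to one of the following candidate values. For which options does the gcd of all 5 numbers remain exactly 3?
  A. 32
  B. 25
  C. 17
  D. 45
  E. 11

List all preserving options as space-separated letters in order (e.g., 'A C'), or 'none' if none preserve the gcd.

Old gcd = 3; gcd of others (without N[0]) = 3
New gcd for candidate v: gcd(3, v). Preserves old gcd iff gcd(3, v) = 3.
  Option A: v=32, gcd(3,32)=1 -> changes
  Option B: v=25, gcd(3,25)=1 -> changes
  Option C: v=17, gcd(3,17)=1 -> changes
  Option D: v=45, gcd(3,45)=3 -> preserves
  Option E: v=11, gcd(3,11)=1 -> changes

Answer: D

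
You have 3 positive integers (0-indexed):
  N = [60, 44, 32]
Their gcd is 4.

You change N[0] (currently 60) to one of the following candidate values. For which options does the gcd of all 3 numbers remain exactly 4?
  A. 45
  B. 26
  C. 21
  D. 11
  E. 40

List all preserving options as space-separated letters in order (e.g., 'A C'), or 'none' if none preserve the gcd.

Old gcd = 4; gcd of others (without N[0]) = 4
New gcd for candidate v: gcd(4, v). Preserves old gcd iff gcd(4, v) = 4.
  Option A: v=45, gcd(4,45)=1 -> changes
  Option B: v=26, gcd(4,26)=2 -> changes
  Option C: v=21, gcd(4,21)=1 -> changes
  Option D: v=11, gcd(4,11)=1 -> changes
  Option E: v=40, gcd(4,40)=4 -> preserves

Answer: E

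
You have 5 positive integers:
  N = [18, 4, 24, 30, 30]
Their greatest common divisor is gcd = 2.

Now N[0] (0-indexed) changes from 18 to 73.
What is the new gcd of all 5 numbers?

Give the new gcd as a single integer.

Numbers: [18, 4, 24, 30, 30], gcd = 2
Change: index 0, 18 -> 73
gcd of the OTHER numbers (without index 0): gcd([4, 24, 30, 30]) = 2
New gcd = gcd(g_others, new_val) = gcd(2, 73) = 1

Answer: 1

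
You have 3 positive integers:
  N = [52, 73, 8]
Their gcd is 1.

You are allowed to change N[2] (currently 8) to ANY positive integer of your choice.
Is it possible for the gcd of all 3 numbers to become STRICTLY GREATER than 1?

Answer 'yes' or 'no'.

Current gcd = 1
gcd of all OTHER numbers (without N[2]=8): gcd([52, 73]) = 1
The new gcd after any change is gcd(1, new_value).
This can be at most 1.
Since 1 = old gcd 1, the gcd can only stay the same or decrease.

Answer: no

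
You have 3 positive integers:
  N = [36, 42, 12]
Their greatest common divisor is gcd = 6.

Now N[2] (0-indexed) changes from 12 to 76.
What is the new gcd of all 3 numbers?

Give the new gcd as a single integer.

Numbers: [36, 42, 12], gcd = 6
Change: index 2, 12 -> 76
gcd of the OTHER numbers (without index 2): gcd([36, 42]) = 6
New gcd = gcd(g_others, new_val) = gcd(6, 76) = 2

Answer: 2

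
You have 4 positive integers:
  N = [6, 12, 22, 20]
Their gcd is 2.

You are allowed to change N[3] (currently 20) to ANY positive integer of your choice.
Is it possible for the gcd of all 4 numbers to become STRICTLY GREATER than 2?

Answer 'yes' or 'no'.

Current gcd = 2
gcd of all OTHER numbers (without N[3]=20): gcd([6, 12, 22]) = 2
The new gcd after any change is gcd(2, new_value).
This can be at most 2.
Since 2 = old gcd 2, the gcd can only stay the same or decrease.

Answer: no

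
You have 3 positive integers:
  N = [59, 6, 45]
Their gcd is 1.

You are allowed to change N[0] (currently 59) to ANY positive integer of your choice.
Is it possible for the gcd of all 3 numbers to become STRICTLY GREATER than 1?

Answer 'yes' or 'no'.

Answer: yes

Derivation:
Current gcd = 1
gcd of all OTHER numbers (without N[0]=59): gcd([6, 45]) = 3
The new gcd after any change is gcd(3, new_value).
This can be at most 3.
Since 3 > old gcd 1, the gcd CAN increase (e.g., set N[0] = 3).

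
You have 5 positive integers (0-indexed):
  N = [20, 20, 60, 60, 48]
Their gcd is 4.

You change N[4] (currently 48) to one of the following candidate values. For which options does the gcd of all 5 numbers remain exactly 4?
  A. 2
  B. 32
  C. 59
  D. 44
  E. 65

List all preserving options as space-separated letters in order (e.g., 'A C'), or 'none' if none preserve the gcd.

Answer: B D

Derivation:
Old gcd = 4; gcd of others (without N[4]) = 20
New gcd for candidate v: gcd(20, v). Preserves old gcd iff gcd(20, v) = 4.
  Option A: v=2, gcd(20,2)=2 -> changes
  Option B: v=32, gcd(20,32)=4 -> preserves
  Option C: v=59, gcd(20,59)=1 -> changes
  Option D: v=44, gcd(20,44)=4 -> preserves
  Option E: v=65, gcd(20,65)=5 -> changes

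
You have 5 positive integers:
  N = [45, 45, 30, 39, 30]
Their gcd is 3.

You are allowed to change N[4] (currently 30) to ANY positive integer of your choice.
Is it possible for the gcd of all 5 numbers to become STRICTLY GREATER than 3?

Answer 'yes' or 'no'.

Current gcd = 3
gcd of all OTHER numbers (without N[4]=30): gcd([45, 45, 30, 39]) = 3
The new gcd after any change is gcd(3, new_value).
This can be at most 3.
Since 3 = old gcd 3, the gcd can only stay the same or decrease.

Answer: no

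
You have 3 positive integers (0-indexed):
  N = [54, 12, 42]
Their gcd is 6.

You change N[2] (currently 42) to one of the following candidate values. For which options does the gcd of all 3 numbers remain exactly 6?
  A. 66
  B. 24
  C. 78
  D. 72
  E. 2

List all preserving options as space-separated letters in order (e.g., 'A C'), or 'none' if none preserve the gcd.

Answer: A B C D

Derivation:
Old gcd = 6; gcd of others (without N[2]) = 6
New gcd for candidate v: gcd(6, v). Preserves old gcd iff gcd(6, v) = 6.
  Option A: v=66, gcd(6,66)=6 -> preserves
  Option B: v=24, gcd(6,24)=6 -> preserves
  Option C: v=78, gcd(6,78)=6 -> preserves
  Option D: v=72, gcd(6,72)=6 -> preserves
  Option E: v=2, gcd(6,2)=2 -> changes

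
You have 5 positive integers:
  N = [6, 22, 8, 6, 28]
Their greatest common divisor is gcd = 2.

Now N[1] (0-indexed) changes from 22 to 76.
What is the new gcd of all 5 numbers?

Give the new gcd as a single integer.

Answer: 2

Derivation:
Numbers: [6, 22, 8, 6, 28], gcd = 2
Change: index 1, 22 -> 76
gcd of the OTHER numbers (without index 1): gcd([6, 8, 6, 28]) = 2
New gcd = gcd(g_others, new_val) = gcd(2, 76) = 2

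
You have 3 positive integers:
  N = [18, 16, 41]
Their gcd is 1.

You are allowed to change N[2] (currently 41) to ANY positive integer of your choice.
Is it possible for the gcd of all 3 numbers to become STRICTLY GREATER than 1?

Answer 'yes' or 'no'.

Current gcd = 1
gcd of all OTHER numbers (without N[2]=41): gcd([18, 16]) = 2
The new gcd after any change is gcd(2, new_value).
This can be at most 2.
Since 2 > old gcd 1, the gcd CAN increase (e.g., set N[2] = 2).

Answer: yes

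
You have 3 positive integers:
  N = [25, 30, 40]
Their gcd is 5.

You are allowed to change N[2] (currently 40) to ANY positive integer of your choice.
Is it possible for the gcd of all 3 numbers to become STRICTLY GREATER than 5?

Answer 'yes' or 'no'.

Answer: no

Derivation:
Current gcd = 5
gcd of all OTHER numbers (without N[2]=40): gcd([25, 30]) = 5
The new gcd after any change is gcd(5, new_value).
This can be at most 5.
Since 5 = old gcd 5, the gcd can only stay the same or decrease.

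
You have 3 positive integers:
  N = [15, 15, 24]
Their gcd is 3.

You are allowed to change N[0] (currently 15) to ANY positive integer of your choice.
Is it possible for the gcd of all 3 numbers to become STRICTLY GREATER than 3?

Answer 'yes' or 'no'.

Current gcd = 3
gcd of all OTHER numbers (without N[0]=15): gcd([15, 24]) = 3
The new gcd after any change is gcd(3, new_value).
This can be at most 3.
Since 3 = old gcd 3, the gcd can only stay the same or decrease.

Answer: no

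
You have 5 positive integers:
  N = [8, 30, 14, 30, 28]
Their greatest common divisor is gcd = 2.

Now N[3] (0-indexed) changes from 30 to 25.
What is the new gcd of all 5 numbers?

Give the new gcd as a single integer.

Answer: 1

Derivation:
Numbers: [8, 30, 14, 30, 28], gcd = 2
Change: index 3, 30 -> 25
gcd of the OTHER numbers (without index 3): gcd([8, 30, 14, 28]) = 2
New gcd = gcd(g_others, new_val) = gcd(2, 25) = 1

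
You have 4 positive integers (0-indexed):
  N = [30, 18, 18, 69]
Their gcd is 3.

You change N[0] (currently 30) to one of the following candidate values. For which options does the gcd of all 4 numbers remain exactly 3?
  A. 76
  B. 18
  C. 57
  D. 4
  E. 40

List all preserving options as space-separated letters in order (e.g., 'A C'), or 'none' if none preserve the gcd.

Old gcd = 3; gcd of others (without N[0]) = 3
New gcd for candidate v: gcd(3, v). Preserves old gcd iff gcd(3, v) = 3.
  Option A: v=76, gcd(3,76)=1 -> changes
  Option B: v=18, gcd(3,18)=3 -> preserves
  Option C: v=57, gcd(3,57)=3 -> preserves
  Option D: v=4, gcd(3,4)=1 -> changes
  Option E: v=40, gcd(3,40)=1 -> changes

Answer: B C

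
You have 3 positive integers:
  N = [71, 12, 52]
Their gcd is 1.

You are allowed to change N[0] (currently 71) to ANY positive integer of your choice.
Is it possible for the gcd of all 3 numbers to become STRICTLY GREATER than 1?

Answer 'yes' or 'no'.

Current gcd = 1
gcd of all OTHER numbers (without N[0]=71): gcd([12, 52]) = 4
The new gcd after any change is gcd(4, new_value).
This can be at most 4.
Since 4 > old gcd 1, the gcd CAN increase (e.g., set N[0] = 4).

Answer: yes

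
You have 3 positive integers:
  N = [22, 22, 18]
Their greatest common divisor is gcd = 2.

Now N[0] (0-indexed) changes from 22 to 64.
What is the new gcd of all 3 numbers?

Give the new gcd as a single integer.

Answer: 2

Derivation:
Numbers: [22, 22, 18], gcd = 2
Change: index 0, 22 -> 64
gcd of the OTHER numbers (without index 0): gcd([22, 18]) = 2
New gcd = gcd(g_others, new_val) = gcd(2, 64) = 2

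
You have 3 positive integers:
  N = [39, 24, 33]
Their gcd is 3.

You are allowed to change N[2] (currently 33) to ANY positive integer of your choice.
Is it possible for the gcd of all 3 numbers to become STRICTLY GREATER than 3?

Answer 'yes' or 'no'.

Answer: no

Derivation:
Current gcd = 3
gcd of all OTHER numbers (without N[2]=33): gcd([39, 24]) = 3
The new gcd after any change is gcd(3, new_value).
This can be at most 3.
Since 3 = old gcd 3, the gcd can only stay the same or decrease.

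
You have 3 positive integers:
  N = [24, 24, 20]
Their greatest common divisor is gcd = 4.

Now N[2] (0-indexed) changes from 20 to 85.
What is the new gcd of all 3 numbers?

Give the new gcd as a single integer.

Answer: 1

Derivation:
Numbers: [24, 24, 20], gcd = 4
Change: index 2, 20 -> 85
gcd of the OTHER numbers (without index 2): gcd([24, 24]) = 24
New gcd = gcd(g_others, new_val) = gcd(24, 85) = 1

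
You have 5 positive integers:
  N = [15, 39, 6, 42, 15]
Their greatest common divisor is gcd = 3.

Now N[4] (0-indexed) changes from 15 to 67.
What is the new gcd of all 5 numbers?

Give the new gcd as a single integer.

Numbers: [15, 39, 6, 42, 15], gcd = 3
Change: index 4, 15 -> 67
gcd of the OTHER numbers (without index 4): gcd([15, 39, 6, 42]) = 3
New gcd = gcd(g_others, new_val) = gcd(3, 67) = 1

Answer: 1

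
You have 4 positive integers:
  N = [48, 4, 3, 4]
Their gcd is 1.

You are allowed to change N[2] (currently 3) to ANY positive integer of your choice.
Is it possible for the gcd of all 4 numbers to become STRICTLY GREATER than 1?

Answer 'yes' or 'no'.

Current gcd = 1
gcd of all OTHER numbers (without N[2]=3): gcd([48, 4, 4]) = 4
The new gcd after any change is gcd(4, new_value).
This can be at most 4.
Since 4 > old gcd 1, the gcd CAN increase (e.g., set N[2] = 4).

Answer: yes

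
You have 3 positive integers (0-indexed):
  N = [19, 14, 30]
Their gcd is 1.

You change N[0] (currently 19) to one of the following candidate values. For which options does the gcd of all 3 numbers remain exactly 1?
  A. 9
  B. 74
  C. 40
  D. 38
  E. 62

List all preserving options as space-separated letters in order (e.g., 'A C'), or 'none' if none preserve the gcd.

Old gcd = 1; gcd of others (without N[0]) = 2
New gcd for candidate v: gcd(2, v). Preserves old gcd iff gcd(2, v) = 1.
  Option A: v=9, gcd(2,9)=1 -> preserves
  Option B: v=74, gcd(2,74)=2 -> changes
  Option C: v=40, gcd(2,40)=2 -> changes
  Option D: v=38, gcd(2,38)=2 -> changes
  Option E: v=62, gcd(2,62)=2 -> changes

Answer: A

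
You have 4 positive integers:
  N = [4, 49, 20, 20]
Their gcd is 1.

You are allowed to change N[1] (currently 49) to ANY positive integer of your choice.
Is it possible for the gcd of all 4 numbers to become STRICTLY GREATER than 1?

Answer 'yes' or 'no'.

Current gcd = 1
gcd of all OTHER numbers (without N[1]=49): gcd([4, 20, 20]) = 4
The new gcd after any change is gcd(4, new_value).
This can be at most 4.
Since 4 > old gcd 1, the gcd CAN increase (e.g., set N[1] = 4).

Answer: yes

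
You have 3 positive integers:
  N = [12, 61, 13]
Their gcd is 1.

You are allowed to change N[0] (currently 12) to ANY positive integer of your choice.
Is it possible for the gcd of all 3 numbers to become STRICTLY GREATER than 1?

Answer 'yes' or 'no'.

Answer: no

Derivation:
Current gcd = 1
gcd of all OTHER numbers (without N[0]=12): gcd([61, 13]) = 1
The new gcd after any change is gcd(1, new_value).
This can be at most 1.
Since 1 = old gcd 1, the gcd can only stay the same or decrease.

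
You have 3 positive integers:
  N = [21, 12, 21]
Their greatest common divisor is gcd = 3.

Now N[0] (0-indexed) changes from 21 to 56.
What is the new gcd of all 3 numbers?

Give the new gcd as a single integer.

Numbers: [21, 12, 21], gcd = 3
Change: index 0, 21 -> 56
gcd of the OTHER numbers (without index 0): gcd([12, 21]) = 3
New gcd = gcd(g_others, new_val) = gcd(3, 56) = 1

Answer: 1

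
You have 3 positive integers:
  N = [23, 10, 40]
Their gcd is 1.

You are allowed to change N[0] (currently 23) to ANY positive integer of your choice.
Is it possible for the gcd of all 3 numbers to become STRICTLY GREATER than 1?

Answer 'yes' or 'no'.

Current gcd = 1
gcd of all OTHER numbers (without N[0]=23): gcd([10, 40]) = 10
The new gcd after any change is gcd(10, new_value).
This can be at most 10.
Since 10 > old gcd 1, the gcd CAN increase (e.g., set N[0] = 10).

Answer: yes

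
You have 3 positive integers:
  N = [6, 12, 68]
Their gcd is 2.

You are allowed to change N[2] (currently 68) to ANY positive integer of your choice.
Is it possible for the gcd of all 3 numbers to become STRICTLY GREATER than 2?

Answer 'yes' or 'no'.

Answer: yes

Derivation:
Current gcd = 2
gcd of all OTHER numbers (without N[2]=68): gcd([6, 12]) = 6
The new gcd after any change is gcd(6, new_value).
This can be at most 6.
Since 6 > old gcd 2, the gcd CAN increase (e.g., set N[2] = 6).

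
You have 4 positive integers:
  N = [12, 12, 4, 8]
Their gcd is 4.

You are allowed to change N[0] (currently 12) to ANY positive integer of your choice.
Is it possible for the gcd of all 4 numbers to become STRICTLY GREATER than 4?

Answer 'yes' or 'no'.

Answer: no

Derivation:
Current gcd = 4
gcd of all OTHER numbers (without N[0]=12): gcd([12, 4, 8]) = 4
The new gcd after any change is gcd(4, new_value).
This can be at most 4.
Since 4 = old gcd 4, the gcd can only stay the same or decrease.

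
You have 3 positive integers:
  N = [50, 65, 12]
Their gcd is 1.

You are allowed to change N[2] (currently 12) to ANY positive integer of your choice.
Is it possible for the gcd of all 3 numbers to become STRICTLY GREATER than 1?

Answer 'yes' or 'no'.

Current gcd = 1
gcd of all OTHER numbers (without N[2]=12): gcd([50, 65]) = 5
The new gcd after any change is gcd(5, new_value).
This can be at most 5.
Since 5 > old gcd 1, the gcd CAN increase (e.g., set N[2] = 5).

Answer: yes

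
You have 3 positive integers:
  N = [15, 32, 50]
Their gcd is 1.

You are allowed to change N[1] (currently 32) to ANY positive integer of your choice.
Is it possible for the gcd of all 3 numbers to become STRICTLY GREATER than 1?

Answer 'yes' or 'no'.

Answer: yes

Derivation:
Current gcd = 1
gcd of all OTHER numbers (without N[1]=32): gcd([15, 50]) = 5
The new gcd after any change is gcd(5, new_value).
This can be at most 5.
Since 5 > old gcd 1, the gcd CAN increase (e.g., set N[1] = 5).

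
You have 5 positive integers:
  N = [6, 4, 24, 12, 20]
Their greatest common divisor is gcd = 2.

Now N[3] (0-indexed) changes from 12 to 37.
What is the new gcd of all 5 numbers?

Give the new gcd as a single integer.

Answer: 1

Derivation:
Numbers: [6, 4, 24, 12, 20], gcd = 2
Change: index 3, 12 -> 37
gcd of the OTHER numbers (without index 3): gcd([6, 4, 24, 20]) = 2
New gcd = gcd(g_others, new_val) = gcd(2, 37) = 1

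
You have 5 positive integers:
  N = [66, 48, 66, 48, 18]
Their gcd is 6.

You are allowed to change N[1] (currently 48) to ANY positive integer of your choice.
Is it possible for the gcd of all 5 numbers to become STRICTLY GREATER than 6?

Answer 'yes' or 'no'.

Current gcd = 6
gcd of all OTHER numbers (without N[1]=48): gcd([66, 66, 48, 18]) = 6
The new gcd after any change is gcd(6, new_value).
This can be at most 6.
Since 6 = old gcd 6, the gcd can only stay the same or decrease.

Answer: no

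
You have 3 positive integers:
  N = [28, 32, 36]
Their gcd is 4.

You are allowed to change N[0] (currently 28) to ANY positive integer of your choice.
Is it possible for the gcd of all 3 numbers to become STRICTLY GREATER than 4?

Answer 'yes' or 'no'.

Answer: no

Derivation:
Current gcd = 4
gcd of all OTHER numbers (without N[0]=28): gcd([32, 36]) = 4
The new gcd after any change is gcd(4, new_value).
This can be at most 4.
Since 4 = old gcd 4, the gcd can only stay the same or decrease.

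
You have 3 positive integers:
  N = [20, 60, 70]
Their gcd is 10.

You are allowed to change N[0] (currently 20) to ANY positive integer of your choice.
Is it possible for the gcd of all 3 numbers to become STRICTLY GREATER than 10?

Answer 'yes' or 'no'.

Answer: no

Derivation:
Current gcd = 10
gcd of all OTHER numbers (without N[0]=20): gcd([60, 70]) = 10
The new gcd after any change is gcd(10, new_value).
This can be at most 10.
Since 10 = old gcd 10, the gcd can only stay the same or decrease.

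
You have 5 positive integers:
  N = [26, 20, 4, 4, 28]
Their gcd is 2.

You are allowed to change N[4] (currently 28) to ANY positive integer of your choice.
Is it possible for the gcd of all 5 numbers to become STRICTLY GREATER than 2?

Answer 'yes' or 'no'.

Current gcd = 2
gcd of all OTHER numbers (without N[4]=28): gcd([26, 20, 4, 4]) = 2
The new gcd after any change is gcd(2, new_value).
This can be at most 2.
Since 2 = old gcd 2, the gcd can only stay the same or decrease.

Answer: no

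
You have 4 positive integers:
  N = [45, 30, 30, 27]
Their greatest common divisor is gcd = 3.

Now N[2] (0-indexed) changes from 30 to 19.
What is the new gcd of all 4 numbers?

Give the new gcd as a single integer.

Answer: 1

Derivation:
Numbers: [45, 30, 30, 27], gcd = 3
Change: index 2, 30 -> 19
gcd of the OTHER numbers (without index 2): gcd([45, 30, 27]) = 3
New gcd = gcd(g_others, new_val) = gcd(3, 19) = 1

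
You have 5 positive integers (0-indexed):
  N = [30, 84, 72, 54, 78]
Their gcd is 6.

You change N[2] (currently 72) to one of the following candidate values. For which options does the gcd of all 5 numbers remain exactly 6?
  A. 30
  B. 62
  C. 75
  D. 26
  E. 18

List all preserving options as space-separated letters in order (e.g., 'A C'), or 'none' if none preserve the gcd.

Answer: A E

Derivation:
Old gcd = 6; gcd of others (without N[2]) = 6
New gcd for candidate v: gcd(6, v). Preserves old gcd iff gcd(6, v) = 6.
  Option A: v=30, gcd(6,30)=6 -> preserves
  Option B: v=62, gcd(6,62)=2 -> changes
  Option C: v=75, gcd(6,75)=3 -> changes
  Option D: v=26, gcd(6,26)=2 -> changes
  Option E: v=18, gcd(6,18)=6 -> preserves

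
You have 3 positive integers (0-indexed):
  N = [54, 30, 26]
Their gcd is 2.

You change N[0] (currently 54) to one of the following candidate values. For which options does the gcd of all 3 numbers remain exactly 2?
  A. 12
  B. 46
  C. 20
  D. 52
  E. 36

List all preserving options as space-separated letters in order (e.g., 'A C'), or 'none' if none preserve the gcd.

Old gcd = 2; gcd of others (without N[0]) = 2
New gcd for candidate v: gcd(2, v). Preserves old gcd iff gcd(2, v) = 2.
  Option A: v=12, gcd(2,12)=2 -> preserves
  Option B: v=46, gcd(2,46)=2 -> preserves
  Option C: v=20, gcd(2,20)=2 -> preserves
  Option D: v=52, gcd(2,52)=2 -> preserves
  Option E: v=36, gcd(2,36)=2 -> preserves

Answer: A B C D E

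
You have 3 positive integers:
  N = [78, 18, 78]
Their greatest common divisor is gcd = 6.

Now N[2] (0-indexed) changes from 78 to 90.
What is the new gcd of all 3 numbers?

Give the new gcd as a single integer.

Answer: 6

Derivation:
Numbers: [78, 18, 78], gcd = 6
Change: index 2, 78 -> 90
gcd of the OTHER numbers (without index 2): gcd([78, 18]) = 6
New gcd = gcd(g_others, new_val) = gcd(6, 90) = 6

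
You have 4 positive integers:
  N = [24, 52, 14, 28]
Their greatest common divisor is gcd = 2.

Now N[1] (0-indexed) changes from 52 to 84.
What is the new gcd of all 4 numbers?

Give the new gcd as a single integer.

Numbers: [24, 52, 14, 28], gcd = 2
Change: index 1, 52 -> 84
gcd of the OTHER numbers (without index 1): gcd([24, 14, 28]) = 2
New gcd = gcd(g_others, new_val) = gcd(2, 84) = 2

Answer: 2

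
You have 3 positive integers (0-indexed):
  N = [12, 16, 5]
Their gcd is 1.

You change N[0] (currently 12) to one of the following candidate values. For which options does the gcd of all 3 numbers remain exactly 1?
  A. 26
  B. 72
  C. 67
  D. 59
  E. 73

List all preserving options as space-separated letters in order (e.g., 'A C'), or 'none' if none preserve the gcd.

Old gcd = 1; gcd of others (without N[0]) = 1
New gcd for candidate v: gcd(1, v). Preserves old gcd iff gcd(1, v) = 1.
  Option A: v=26, gcd(1,26)=1 -> preserves
  Option B: v=72, gcd(1,72)=1 -> preserves
  Option C: v=67, gcd(1,67)=1 -> preserves
  Option D: v=59, gcd(1,59)=1 -> preserves
  Option E: v=73, gcd(1,73)=1 -> preserves

Answer: A B C D E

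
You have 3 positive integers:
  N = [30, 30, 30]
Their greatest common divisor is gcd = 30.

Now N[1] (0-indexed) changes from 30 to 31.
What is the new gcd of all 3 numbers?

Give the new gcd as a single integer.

Answer: 1

Derivation:
Numbers: [30, 30, 30], gcd = 30
Change: index 1, 30 -> 31
gcd of the OTHER numbers (without index 1): gcd([30, 30]) = 30
New gcd = gcd(g_others, new_val) = gcd(30, 31) = 1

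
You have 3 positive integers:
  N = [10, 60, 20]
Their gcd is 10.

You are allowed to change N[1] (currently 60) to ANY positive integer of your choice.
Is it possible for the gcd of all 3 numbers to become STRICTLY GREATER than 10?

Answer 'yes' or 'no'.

Answer: no

Derivation:
Current gcd = 10
gcd of all OTHER numbers (without N[1]=60): gcd([10, 20]) = 10
The new gcd after any change is gcd(10, new_value).
This can be at most 10.
Since 10 = old gcd 10, the gcd can only stay the same or decrease.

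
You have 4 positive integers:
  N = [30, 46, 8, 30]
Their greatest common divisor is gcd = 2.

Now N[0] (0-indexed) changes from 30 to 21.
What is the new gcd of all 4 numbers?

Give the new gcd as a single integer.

Answer: 1

Derivation:
Numbers: [30, 46, 8, 30], gcd = 2
Change: index 0, 30 -> 21
gcd of the OTHER numbers (without index 0): gcd([46, 8, 30]) = 2
New gcd = gcd(g_others, new_val) = gcd(2, 21) = 1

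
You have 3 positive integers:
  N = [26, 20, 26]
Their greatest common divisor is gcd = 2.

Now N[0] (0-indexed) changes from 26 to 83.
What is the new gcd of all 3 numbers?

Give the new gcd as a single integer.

Answer: 1

Derivation:
Numbers: [26, 20, 26], gcd = 2
Change: index 0, 26 -> 83
gcd of the OTHER numbers (without index 0): gcd([20, 26]) = 2
New gcd = gcd(g_others, new_val) = gcd(2, 83) = 1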